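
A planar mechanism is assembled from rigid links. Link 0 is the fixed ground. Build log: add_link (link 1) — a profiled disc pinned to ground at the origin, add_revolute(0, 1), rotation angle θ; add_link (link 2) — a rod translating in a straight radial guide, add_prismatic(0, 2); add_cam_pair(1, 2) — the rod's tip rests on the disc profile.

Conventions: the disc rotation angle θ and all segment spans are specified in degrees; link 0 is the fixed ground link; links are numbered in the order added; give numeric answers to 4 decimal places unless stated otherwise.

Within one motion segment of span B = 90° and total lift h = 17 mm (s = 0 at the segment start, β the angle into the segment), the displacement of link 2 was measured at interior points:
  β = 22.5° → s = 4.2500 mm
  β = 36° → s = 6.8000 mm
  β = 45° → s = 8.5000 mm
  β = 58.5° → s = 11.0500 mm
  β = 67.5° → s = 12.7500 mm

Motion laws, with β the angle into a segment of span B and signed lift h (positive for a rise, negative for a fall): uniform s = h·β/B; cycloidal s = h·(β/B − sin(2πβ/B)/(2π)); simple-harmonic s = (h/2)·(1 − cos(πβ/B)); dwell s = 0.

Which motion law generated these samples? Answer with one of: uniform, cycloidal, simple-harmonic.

candidates at β/B = r: uniform s = h·r (linear in β); cycloidal s = h·(r − sin(2πr)/(2π)); simple-harmonic s = (h/2)(1 − cos(πr))
β=22.5°: printed 4.2500 | uniform 4.2500, cycloidal 1.5444, simple-harmonic 2.4896
β=36°: printed 6.8000 | uniform 6.8000, cycloidal 5.2097, simple-harmonic 5.8734
β=45°: printed 8.5000 | uniform 8.5000, cycloidal 8.5000, simple-harmonic 8.5000
β=58.5°: printed 11.0500 | uniform 11.0500, cycloidal 13.2389, simple-harmonic 12.3589
β=67.5°: printed 12.7500 | uniform 12.7500, cycloidal 15.4556, simple-harmonic 14.5104
only one law matches every sample → uniform

uniform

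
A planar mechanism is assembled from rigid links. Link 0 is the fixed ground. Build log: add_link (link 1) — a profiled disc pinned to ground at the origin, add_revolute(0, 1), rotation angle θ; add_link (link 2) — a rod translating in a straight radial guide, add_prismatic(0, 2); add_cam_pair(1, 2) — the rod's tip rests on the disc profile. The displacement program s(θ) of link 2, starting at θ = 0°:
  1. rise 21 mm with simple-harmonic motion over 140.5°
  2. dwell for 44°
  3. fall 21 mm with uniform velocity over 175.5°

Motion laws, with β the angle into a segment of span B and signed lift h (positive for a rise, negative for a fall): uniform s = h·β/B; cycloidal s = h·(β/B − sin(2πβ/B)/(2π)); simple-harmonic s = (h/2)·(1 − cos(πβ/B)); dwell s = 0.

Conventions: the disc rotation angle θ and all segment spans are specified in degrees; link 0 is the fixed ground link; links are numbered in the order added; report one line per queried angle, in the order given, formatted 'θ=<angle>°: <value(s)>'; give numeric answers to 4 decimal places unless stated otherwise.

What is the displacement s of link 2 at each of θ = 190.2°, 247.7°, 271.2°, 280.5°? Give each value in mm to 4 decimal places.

seg 1 [0°–140.5°] simple-harmonic, h=21: full span → s += 21 → s = 21.0000
seg 2 [140.5°–184.5°] dwell: s stays 21.0000
seg 3 [184.5°–360°] uniform, h=-21: θ=190.2° here. β=5.7, B=175.5. -21·5.7/175.5 = -0.6821 → s = 20.3179
seg 3 [184.5°–360°] uniform, h=-21: θ=247.7° here. β=63.2, B=175.5. -21·63.2/175.5 = -7.5624 → s = 13.4376
seg 3 [184.5°–360°] uniform, h=-21: θ=271.2° here. β=86.7, B=175.5. -21·86.7/175.5 = -10.3744 → s = 10.6256
seg 3 [184.5°–360°] uniform, h=-21: θ=280.5° here. β=96, B=175.5. -21·96/175.5 = -11.4872 → s = 9.5128

θ=190.2°: 20.3179
θ=247.7°: 13.4376
θ=271.2°: 10.6256
θ=280.5°: 9.5128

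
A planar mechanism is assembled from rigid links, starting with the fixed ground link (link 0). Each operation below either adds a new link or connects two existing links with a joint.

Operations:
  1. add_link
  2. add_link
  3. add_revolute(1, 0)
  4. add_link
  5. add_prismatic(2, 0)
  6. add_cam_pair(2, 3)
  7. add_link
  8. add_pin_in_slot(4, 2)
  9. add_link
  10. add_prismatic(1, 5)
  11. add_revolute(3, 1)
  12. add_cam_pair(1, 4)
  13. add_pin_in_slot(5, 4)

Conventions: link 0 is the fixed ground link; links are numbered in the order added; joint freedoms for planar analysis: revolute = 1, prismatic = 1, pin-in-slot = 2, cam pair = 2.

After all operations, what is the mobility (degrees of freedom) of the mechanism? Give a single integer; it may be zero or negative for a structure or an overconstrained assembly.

link 0 = ground. State L|J1|J2 = 1|0|0
+link1  2|0|0
+link2  3|0|0
R(1,0) f=1→J1  3|1|0
+link3  4|1|0
P(2,0) f=1→J1  4|2|0
C(2,3) f=2→J2  4|2|1
+link4  5|2|1
PS(4,2) f=2→J2  5|2|2
+link5  6|2|2
P(1,5) f=1→J1  6|3|2
R(3,1) f=1→J1  6|4|2
C(1,4) f=2→J2  6|4|3
PS(5,4) f=2→J2  6|4|4
M = 3(6−1)−2·4−4 = 15−8−4 = 3

M = 3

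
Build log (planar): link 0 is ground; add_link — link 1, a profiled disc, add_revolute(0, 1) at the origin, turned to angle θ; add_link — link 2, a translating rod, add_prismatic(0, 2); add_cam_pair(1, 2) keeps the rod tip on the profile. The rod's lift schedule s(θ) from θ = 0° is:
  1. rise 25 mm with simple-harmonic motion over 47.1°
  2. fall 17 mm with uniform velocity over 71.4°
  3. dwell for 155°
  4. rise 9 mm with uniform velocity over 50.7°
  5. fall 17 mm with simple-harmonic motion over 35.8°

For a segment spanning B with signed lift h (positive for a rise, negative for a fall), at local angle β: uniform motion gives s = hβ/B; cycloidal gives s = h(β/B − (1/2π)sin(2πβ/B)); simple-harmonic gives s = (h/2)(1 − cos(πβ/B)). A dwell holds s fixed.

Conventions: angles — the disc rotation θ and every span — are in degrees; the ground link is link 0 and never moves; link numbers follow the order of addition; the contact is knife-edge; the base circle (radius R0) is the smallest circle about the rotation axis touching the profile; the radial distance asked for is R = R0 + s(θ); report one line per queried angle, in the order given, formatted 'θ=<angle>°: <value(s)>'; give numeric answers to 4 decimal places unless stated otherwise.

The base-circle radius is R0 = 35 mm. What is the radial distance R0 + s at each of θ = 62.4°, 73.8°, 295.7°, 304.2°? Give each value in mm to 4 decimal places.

seg 1 [0°–47.1°] simple-harmonic, h=25: full span → s += 25 → s = 25.0000
seg 2 [47.1°–118.5°] uniform, h=-17: θ=62.4° here. β=15.3, B=71.4. -17·15.3/71.4 = -3.6429 → s = 21.3571
seg 2 [47.1°–118.5°] uniform, h=-17: θ=73.8° here. β=26.7, B=71.4. -17·26.7/71.4 = -6.3571 → s = 18.6429
seg 2 [47.1°–118.5°] uniform, h=-17: full span → s += -17 → s = 8.0000
seg 3 [118.5°–273.5°] dwell: s stays 8.0000
seg 4 [273.5°–324.2°] uniform, h=9: θ=295.7° here. β=22.2, B=50.7. 9·22.2/50.7 = 3.9408 → s = 11.9408
seg 4 [273.5°–324.2°] uniform, h=9: θ=304.2° here. β=30.7, B=50.7. 9·30.7/50.7 = 5.4497 → s = 13.4497
θ=62.4°: R = R0 + s = 35 + 21.3571 = 56.3571
θ=73.8°: R = R0 + s = 35 + 18.6429 = 53.6429
θ=295.7°: R = R0 + s = 35 + 11.9408 = 46.9408
θ=304.2°: R = R0 + s = 35 + 13.4497 = 48.4497

θ=62.4°: 56.3571
θ=73.8°: 53.6429
θ=295.7°: 46.9408
θ=304.2°: 48.4497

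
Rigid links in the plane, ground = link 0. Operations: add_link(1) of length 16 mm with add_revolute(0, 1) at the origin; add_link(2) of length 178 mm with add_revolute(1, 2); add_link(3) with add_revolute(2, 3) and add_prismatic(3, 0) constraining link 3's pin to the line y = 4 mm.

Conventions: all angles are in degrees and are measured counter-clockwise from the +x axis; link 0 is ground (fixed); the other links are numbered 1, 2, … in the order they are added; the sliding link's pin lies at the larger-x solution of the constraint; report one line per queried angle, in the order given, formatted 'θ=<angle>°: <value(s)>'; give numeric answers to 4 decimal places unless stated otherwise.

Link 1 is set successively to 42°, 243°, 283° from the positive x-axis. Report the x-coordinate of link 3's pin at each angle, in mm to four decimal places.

geometry: r = 16 mm, L = 178 mm, e = 4 mm
θ=42°: crank pin P = (r cos θ, r sin θ) = (11.890317, 10.706090)
θ=42°: h = r sin θ − e = 10.706090 − 4 = 6.706090
θ=42°: x = r cos θ + √(L² − h²) = 11.890317 + 177.873630 = 189.763948
θ=243°: crank pin P = (r cos θ, r sin θ) = (-7.263848, -14.256104)
θ=243°: h = r sin θ − e = -14.256104 − 4 = -18.256104
θ=243°: x = r cos θ + √(L² − h²) = -7.263848 + 177.061330 = 169.797482
θ=283°: crank pin P = (r cos θ, r sin θ) = (3.599217, -15.589921)
θ=283°: h = r sin θ − e = -15.589921 − 4 = -19.589921
θ=283°: x = r cos θ + √(L² − h²) = 3.599217 + 176.918724 = 180.517941

θ=42°: 189.7639
θ=243°: 169.7975
θ=283°: 180.5179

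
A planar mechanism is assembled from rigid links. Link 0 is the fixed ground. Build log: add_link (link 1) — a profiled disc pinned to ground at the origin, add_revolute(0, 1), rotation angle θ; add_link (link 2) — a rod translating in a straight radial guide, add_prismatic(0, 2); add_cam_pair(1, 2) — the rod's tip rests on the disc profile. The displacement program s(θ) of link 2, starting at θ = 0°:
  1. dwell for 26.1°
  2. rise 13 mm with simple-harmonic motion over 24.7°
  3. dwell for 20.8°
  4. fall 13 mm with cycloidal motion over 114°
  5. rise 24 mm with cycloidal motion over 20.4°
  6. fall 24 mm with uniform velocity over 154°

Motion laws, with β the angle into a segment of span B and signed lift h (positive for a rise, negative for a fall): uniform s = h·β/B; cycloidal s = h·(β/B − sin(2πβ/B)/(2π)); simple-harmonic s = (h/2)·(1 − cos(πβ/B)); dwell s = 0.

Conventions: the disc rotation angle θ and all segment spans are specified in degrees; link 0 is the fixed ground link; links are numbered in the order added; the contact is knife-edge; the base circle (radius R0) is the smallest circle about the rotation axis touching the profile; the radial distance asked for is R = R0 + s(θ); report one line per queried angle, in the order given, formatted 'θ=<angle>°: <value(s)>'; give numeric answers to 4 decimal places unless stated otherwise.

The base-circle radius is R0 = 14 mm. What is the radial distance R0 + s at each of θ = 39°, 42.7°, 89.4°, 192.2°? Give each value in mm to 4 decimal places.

seg 1 [0°–26.1°] dwell: s stays 0.0000
seg 2 [26.1°–50.8°] simple-harmonic, h=13: θ=39° here. β=12.9, B=24.7. 13/2·(1 − cos(π·0.5223)) = 6.9543 → s = 6.9543
seg 2 [26.1°–50.8°] simple-harmonic, h=13: θ=42.7° here. β=16.6, B=24.7. 13/2·(1 − cos(π·0.6721)) = 9.8450 → s = 9.8450
seg 2 [26.1°–50.8°] simple-harmonic, h=13: full span → s += 13 → s = 13.0000
seg 3 [50.8°–71.6°] dwell: s stays 13.0000
seg 4 [71.6°–185.6°] cycloidal, h=-13: θ=89.4° here. β=17.8, B=114. -13·(0.1561 − sin(2π·0.1561)/(2π)) = -0.3103 → s = 12.6897
seg 4 [71.6°–185.6°] cycloidal, h=-13: full span → s += -13 → s = 0.0000
seg 5 [185.6°–206°] cycloidal, h=24: θ=192.2° here. β=6.6, B=20.4. 24·(0.3235 − sin(2π·0.3235)/(2π)) = 4.3454 → s = 4.3454
θ=39°: R = R0 + s = 14 + 6.9543 = 20.9543
θ=42.7°: R = R0 + s = 14 + 9.8450 = 23.8450
θ=89.4°: R = R0 + s = 14 + 12.6897 = 26.6897
θ=192.2°: R = R0 + s = 14 + 4.3454 = 18.3454

θ=39°: 20.9543
θ=42.7°: 23.8450
θ=89.4°: 26.6897
θ=192.2°: 18.3454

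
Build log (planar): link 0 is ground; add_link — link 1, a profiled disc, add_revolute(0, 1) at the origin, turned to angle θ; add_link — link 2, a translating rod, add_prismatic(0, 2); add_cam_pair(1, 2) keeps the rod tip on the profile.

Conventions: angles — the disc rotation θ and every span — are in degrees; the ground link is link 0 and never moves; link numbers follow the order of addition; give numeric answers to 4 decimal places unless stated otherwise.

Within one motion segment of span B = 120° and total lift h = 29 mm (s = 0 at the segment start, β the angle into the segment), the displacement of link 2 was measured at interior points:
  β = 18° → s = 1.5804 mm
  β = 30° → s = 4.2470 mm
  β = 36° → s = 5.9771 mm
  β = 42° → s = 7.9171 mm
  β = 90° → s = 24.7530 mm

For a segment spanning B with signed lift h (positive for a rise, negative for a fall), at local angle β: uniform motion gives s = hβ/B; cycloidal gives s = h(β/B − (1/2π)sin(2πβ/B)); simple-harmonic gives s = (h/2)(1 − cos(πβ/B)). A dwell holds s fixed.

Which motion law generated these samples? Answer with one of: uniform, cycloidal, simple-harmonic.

candidates at β/B = r: uniform s = h·r (linear in β); cycloidal s = h·(r − sin(2πr)/(2π)); simple-harmonic s = (h/2)(1 − cos(πr))
β=18°: printed 1.5804 | uniform 4.3500, cycloidal 0.6160, simple-harmonic 1.5804
β=30°: printed 4.2470 | uniform 7.2500, cycloidal 2.6345, simple-harmonic 4.2470
β=36°: printed 5.9771 | uniform 8.7000, cycloidal 4.3104, simple-harmonic 5.9771
β=42°: printed 7.9171 | uniform 10.1500, cycloidal 6.4160, simple-harmonic 7.9171
β=90°: printed 24.7530 | uniform 21.7500, cycloidal 26.3655, simple-harmonic 24.7530
only one law matches every sample → simple-harmonic

simple-harmonic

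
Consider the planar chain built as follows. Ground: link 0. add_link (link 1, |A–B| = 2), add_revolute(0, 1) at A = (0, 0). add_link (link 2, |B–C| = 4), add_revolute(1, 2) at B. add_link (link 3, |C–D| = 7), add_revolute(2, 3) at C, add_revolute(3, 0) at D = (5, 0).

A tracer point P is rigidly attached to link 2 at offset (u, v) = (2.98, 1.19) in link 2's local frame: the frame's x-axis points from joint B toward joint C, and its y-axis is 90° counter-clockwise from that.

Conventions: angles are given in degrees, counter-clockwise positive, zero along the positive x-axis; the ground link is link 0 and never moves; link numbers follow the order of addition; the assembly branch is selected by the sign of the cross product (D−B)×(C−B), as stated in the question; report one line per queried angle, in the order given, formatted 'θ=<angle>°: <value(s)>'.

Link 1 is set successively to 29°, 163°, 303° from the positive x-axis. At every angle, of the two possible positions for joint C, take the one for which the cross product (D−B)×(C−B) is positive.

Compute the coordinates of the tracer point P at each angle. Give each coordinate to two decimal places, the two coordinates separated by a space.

A=(0,0), D=(5.00,0)
θ=29°: B = A + 2.00·(cos29°, sin29°) = (1.7492, 0.9696)
θ=29°: |BD| = 3.3923
θ=29°: circle(B,4.00) ∩ circle(D,7.00): a=-3.1678, h=2.4423
θ=29°:   candidates: C₊=(-0.5883,4.2155) cross=8.285; C₋=(-1.9845,-0.4653) cross=-8.285
θ=29°:   branch + wants cross > 0 → take C=(-0.5883,4.2155) (cross=8.285)
θ=29°: ex = (C−B)/|BC| = (-0.5844,0.8115); ey = (-0.8115,-0.5844)
θ=29°: P = B + 2.98·ex + 1.19·ey = (-0.9579,2.6924)
θ=163°: B = A + 2.00·(cos163°, sin163°) = (-1.9126, 0.5847)
θ=163°: |BD| = 6.9373
θ=163°: circle(B,4.00) ∩ circle(D,7.00): a=1.0902, h=3.8486
θ=163°:   candidates: C₊=(-0.5019,4.3277) cross=26.699; C₋=(-1.1507,-3.3420) cross=-26.699
θ=163°:   branch + wants cross > 0 → take C=(-0.5019,4.3277) (cross=26.699)
θ=163°: ex = (C−B)/|BC| = (0.3527,0.9357); ey = (-0.9357,0.3527)
θ=163°: P = B + 2.98·ex + 1.19·ey = (-1.9752,3.7929)
θ=303°: B = A + 2.00·(cos303°, sin303°) = (1.0893, -1.6773)
θ=303°: |BD| = 4.2553
θ=303°: circle(B,4.00) ∩ circle(D,7.00): a=-1.7499, h=3.5969
θ=303°:   candidates: C₊=(-1.9368,0.9385) cross=15.306; C₋=(0.8989,-5.6728) cross=-15.306
θ=303°:   branch + wants cross > 0 → take C=(-1.9368,0.9385) (cross=15.306)
θ=303°: ex = (C−B)/|BC| = (-0.7565,0.6540); ey = (-0.6540,-0.7565)
θ=303°: P = B + 2.98·ex + 1.19·ey = (-1.9434,-0.6288)

θ=29°: -0.96 2.69
θ=163°: -1.98 3.79
θ=303°: -1.94 -0.63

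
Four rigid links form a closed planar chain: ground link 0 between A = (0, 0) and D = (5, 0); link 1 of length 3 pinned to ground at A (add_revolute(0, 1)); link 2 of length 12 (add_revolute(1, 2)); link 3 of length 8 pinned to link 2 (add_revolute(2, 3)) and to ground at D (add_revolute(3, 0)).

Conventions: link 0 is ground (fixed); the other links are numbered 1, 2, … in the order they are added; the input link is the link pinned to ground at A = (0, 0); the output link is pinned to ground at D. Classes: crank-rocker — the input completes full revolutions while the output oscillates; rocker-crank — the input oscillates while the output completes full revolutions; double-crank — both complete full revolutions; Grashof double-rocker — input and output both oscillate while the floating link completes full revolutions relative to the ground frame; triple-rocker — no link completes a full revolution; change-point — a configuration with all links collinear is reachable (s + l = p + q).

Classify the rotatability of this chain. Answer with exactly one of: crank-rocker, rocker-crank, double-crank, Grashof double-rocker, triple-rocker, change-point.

lengths: ground=5, input=3, coupler=12, output=8
sorted: s=3 (shortest), l=12 (longest), p+q=13
s + l = 15 vs p + q = 13
s + l > p + q → non-Grashof → no link fully rotates → triple-rocker

triple-rocker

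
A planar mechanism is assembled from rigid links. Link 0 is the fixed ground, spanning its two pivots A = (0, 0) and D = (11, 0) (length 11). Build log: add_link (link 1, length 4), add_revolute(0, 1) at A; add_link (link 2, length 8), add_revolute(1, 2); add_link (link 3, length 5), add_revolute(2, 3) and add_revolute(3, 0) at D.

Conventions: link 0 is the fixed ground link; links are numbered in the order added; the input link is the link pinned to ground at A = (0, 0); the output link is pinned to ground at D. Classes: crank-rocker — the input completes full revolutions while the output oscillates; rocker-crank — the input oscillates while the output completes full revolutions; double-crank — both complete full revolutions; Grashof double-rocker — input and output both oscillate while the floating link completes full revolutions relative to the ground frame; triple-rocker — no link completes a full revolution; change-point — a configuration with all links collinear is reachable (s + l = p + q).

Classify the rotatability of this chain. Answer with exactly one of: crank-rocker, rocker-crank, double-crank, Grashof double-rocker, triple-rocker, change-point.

lengths: ground=11, input=4, coupler=8, output=5
sorted: s=4 (shortest), l=11 (longest), p+q=13
s + l = 15 vs p + q = 13
s + l > p + q → non-Grashof → no link fully rotates → triple-rocker

triple-rocker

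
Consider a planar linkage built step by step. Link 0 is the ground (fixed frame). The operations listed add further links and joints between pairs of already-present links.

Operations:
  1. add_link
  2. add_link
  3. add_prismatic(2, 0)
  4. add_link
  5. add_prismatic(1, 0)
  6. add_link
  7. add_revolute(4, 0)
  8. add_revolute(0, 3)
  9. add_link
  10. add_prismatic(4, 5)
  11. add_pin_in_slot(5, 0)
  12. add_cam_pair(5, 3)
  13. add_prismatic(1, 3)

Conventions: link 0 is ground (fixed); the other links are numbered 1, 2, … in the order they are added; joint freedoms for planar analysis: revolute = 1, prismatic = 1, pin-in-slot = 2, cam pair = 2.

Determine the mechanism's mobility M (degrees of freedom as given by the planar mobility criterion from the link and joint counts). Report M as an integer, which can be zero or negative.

L=1 J1=0 J2=0
add link → L=2 J1=0 J2=0
add link → L=3 J1=0 J2=0
P@2,0 dof=1 J1 → L=3 J1=1 J2=0
add link → L=4 J1=1 J2=0
P@1,0 dof=1 J1 → L=4 J1=2 J2=0
add link → L=5 J1=2 J2=0
R@4,0 dof=1 J1 → L=5 J1=3 J2=0
R@0,3 dof=1 J1 → L=5 J1=4 J2=0
add link → L=6 J1=4 J2=0
P@4,5 dof=1 J1 → L=6 J1=5 J2=0
PS@5,0 dof=2 J2 → L=6 J1=5 J2=1
C@5,3 dof=2 J2 → L=6 J1=5 J2=2
P@1,3 dof=1 J1 → L=6 J1=6 J2=2
M=3(L−1)−2J1−J2=3·5−2·6−2=1

M = 1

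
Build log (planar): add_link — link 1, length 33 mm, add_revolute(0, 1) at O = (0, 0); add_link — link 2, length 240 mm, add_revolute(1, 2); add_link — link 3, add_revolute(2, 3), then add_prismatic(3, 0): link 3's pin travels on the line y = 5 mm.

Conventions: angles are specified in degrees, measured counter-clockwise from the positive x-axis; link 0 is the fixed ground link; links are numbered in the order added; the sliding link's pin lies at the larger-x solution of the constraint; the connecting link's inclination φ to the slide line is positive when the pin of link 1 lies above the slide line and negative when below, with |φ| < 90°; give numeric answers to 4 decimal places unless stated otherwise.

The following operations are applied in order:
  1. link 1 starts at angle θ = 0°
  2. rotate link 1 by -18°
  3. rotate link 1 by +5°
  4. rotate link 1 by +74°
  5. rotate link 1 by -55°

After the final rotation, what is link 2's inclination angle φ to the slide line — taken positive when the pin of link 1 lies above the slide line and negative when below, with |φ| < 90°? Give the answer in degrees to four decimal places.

geometry: r = 33 mm, L = 240 mm, e = 5 mm; θ starts at 0°
rotate link 1 by -18°: θ ← 0° -18° = -18°
rotate link 1 by +5°: θ ← -18° +5° = -13°
rotate link 1 by +74°: θ ← -13° +74° = 61°
rotate link 1 by -55°: θ ← 61° -55° = 6°
h = r sin θ − e = 3.449439 − 5 = -1.550561
sin φ = h / L = -1.550561 / 240 = -0.00646067
φ = arcsin(-0.00646067) = -0.370172°

-0.3702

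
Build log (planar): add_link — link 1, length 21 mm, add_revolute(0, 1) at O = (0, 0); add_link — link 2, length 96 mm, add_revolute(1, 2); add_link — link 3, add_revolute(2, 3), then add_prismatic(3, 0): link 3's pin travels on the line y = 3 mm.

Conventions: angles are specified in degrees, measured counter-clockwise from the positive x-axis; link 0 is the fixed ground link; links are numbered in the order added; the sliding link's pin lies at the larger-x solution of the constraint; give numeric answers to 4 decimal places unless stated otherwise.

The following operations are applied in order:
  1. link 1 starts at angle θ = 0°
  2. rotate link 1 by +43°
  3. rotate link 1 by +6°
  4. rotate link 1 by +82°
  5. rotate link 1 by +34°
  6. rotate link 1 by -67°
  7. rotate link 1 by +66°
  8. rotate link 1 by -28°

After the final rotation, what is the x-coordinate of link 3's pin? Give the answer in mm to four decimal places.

geometry: r = 21 mm, L = 96 mm, e = 3 mm; θ starts at 0°
rotate link 1 by +43°: θ ← 0° +43° = 43°
rotate link 1 by +6°: θ ← 43° +6° = 49°
rotate link 1 by +82°: θ ← 49° +82° = 131°
rotate link 1 by +34°: θ ← 131° +34° = 165°
rotate link 1 by -67°: θ ← 165° -67° = 98°
rotate link 1 by +66°: θ ← 98° +66° = 164°
rotate link 1 by -28°: θ ← 164° -28° = 136°
crank pin P = (r cos θ, r sin θ) = (-15.106136, 14.587826)
h = r sin θ − e = 14.587826 − 3 = 11.587826
x = r cos θ + √(L² − h²) = -15.106136 + 95.298071 = 80.191935

80.1919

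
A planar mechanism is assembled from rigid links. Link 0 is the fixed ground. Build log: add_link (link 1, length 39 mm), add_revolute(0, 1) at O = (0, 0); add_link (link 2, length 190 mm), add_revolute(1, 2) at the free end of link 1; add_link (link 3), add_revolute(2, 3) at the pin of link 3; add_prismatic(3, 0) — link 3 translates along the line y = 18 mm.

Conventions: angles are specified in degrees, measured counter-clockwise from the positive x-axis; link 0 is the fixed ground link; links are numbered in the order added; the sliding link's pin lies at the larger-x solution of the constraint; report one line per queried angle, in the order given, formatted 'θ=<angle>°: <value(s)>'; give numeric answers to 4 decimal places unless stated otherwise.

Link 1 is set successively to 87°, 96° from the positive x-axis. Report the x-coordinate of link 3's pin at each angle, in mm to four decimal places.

geometry: r = 39 mm, L = 190 mm, e = 18 mm
θ=87°: crank pin P = (r cos θ, r sin θ) = (2.041102, 38.946552)
θ=87°: h = r sin θ − e = 38.946552 − 18 = 20.946552
θ=87°: x = r cos θ + √(L² − h²) = 2.041102 + 188.841844 = 190.882946
θ=96°: crank pin P = (r cos θ, r sin θ) = (-4.076610, 38.786354)
θ=96°: h = r sin θ − e = 38.786354 − 18 = 20.786354
θ=96°: x = r cos θ + √(L² − h²) = -4.076610 + 188.859544 = 184.782934

θ=87°: 190.8829
θ=96°: 184.7829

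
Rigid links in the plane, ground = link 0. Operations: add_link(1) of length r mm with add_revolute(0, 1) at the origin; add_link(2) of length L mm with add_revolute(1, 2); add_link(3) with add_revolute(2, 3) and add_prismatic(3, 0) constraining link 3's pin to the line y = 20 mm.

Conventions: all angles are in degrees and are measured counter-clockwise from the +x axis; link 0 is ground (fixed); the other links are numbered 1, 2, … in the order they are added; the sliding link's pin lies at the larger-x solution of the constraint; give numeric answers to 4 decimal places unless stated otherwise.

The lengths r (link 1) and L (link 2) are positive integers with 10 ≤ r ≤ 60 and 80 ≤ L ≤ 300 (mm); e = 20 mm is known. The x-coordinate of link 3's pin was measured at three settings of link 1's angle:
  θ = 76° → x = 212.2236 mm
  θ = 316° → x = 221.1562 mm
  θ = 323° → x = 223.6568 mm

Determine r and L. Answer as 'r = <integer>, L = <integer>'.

constraint per measurement: (x − r cos θ)² + (r sin θ − e)² = L²
subtracting the θ₁ and θ₂ equations cancels the r² and L² terms:
r = (x₁² − x₂²) / (2[(x₁cos θ₁ + e sin θ₁) − (x₂cos θ₂ + e sin θ₂)]) = 26.0002 → r = 26
L² = (x₁ − r cos θ₁)² + (r sin θ₁ − e)² = 42435.9890 → L = 206.0000 → L = 206
check at θ₃=323°: x = 223.6568 (printed 223.6568) ✓

r = 26, L = 206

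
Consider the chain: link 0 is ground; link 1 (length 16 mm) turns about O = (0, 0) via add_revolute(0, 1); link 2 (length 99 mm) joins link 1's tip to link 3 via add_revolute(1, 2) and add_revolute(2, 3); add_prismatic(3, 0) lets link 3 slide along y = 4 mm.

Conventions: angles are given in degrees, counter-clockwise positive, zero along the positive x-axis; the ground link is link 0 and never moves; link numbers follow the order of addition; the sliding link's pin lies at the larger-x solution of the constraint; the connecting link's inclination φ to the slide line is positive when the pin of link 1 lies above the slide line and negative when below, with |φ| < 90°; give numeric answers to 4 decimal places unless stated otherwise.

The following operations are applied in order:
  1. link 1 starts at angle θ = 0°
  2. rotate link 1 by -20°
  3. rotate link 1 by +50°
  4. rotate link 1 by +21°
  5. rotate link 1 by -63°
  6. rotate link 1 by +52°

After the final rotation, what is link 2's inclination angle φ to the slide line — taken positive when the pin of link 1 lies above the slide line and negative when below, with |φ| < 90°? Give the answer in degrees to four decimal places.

geometry: r = 16 mm, L = 99 mm, e = 4 mm; θ starts at 0°
rotate link 1 by -20°: θ ← 0° -20° = -20°
rotate link 1 by +50°: θ ← -20° +50° = 30°
rotate link 1 by +21°: θ ← 30° +21° = 51°
rotate link 1 by -63°: θ ← 51° -63° = -12°
rotate link 1 by +52°: θ ← -12° +52° = 40°
h = r sin θ − e = 10.284602 − 4 = 6.284602
sin φ = h / L = 6.284602 / 99 = 0.06348083
φ = arcsin(0.06348083) = 3.639631°

3.6396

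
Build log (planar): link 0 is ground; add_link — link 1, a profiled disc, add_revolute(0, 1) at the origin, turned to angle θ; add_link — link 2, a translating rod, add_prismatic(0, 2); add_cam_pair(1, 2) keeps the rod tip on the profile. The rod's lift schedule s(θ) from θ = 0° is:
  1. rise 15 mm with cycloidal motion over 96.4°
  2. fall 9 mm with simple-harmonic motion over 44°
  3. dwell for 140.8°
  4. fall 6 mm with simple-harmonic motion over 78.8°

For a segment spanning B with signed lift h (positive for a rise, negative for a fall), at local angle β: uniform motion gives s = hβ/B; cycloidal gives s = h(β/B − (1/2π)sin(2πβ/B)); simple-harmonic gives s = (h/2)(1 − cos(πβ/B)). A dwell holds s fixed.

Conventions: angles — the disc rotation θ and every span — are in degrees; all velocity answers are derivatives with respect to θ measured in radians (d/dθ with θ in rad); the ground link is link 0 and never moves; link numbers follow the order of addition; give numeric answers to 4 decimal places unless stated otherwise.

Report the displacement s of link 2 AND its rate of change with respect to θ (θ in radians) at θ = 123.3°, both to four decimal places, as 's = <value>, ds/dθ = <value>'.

seg 1 [0°–96.4°] cycloidal, h=15: full span → s += 15 → s = 15.0000
seg 2 [96.4°–140.4°] simple-harmonic, h=-9: θ=123.3° here. β=26.9, B=44. -9/2·(1 − cos(π·0.6114)) = -6.0424 → s = 8.9576
velocity in seg [96.4°–140.4°] (simple-harmonic), θ in radians: β = 26.9° = 0.4695 rad, B = 44° = 0.7679 rad; ds/dθ = (πh/(2B)) sin(πβ/B) = (π·(-9)/(2·0.7679)) sin(π·0.6114) = -17.293886 mm/rad

s = 8.9576, ds/dθ = -17.2939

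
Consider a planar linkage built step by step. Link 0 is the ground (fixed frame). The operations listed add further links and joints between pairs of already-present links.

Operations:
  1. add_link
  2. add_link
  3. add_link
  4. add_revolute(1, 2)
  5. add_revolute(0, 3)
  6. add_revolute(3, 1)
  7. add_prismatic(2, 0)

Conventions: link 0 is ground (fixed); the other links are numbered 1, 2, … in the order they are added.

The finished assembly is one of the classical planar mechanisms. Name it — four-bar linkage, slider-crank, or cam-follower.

links: 4 (incl. ground); joints: 3 revolute, 1 prismatic, 0 higher (cam) pair, forming one closed loop
4 links, 3 revolutes + 1 prismatic in one loop → slider-crank

slider-crank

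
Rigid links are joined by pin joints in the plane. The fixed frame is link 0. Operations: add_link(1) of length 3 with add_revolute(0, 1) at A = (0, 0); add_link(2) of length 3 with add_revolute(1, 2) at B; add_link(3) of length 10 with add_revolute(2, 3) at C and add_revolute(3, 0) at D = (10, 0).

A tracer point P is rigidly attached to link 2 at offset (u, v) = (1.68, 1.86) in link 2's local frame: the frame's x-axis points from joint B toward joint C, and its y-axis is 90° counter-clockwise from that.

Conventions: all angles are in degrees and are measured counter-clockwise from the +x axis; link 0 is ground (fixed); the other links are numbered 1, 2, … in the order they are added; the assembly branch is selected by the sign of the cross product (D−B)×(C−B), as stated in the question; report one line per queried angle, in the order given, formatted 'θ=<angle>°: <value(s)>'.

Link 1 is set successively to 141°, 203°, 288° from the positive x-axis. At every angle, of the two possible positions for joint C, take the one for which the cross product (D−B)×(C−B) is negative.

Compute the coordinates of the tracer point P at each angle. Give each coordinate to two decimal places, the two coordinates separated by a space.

A=(0,0), D=(10.00,0)
θ=141°: B = A + 3.00·(cos141°, sin141°) = (-2.3314, 1.8880)
θ=141°: |BD| = 12.4751
θ=141°: circle(B,3.00) ∩ circle(D,10.00): a=2.5903, h=1.5134
θ=141°:   candidates: C₊=(0.4581,2.9919) cross=18.880; C₋=(0.0000,0.0000) cross=-18.880
θ=141°:   branch - wants cross < 0 → take C=(0.0000,0.0000) (cross=-18.880)
θ=141°: ex = (C−B)/|BC| = (0.7771,-0.6293); ey = (0.6293,0.7771)
θ=141°: P = B + 1.68·ex + 1.86·ey = (0.1447,2.2762)
θ=203°: B = A + 3.00·(cos203°, sin203°) = (-2.7615, -1.1722)
θ=203°: |BD| = 12.8152
θ=203°: circle(B,3.00) ∩ circle(D,10.00): a=2.8572, h=0.9147
θ=203°:   candidates: C₊=(0.0000,-0.0000) cross=11.722; C₋=(0.1673,-1.8217) cross=-11.722
θ=203°:   branch - wants cross < 0 → take C=(0.1673,-1.8217) (cross=-11.722)
θ=203°: ex = (C−B)/|BC| = (0.9763,-0.2165); ey = (0.2165,0.9763)
θ=203°: P = B + 1.68·ex + 1.86·ey = (-0.7187,0.2800)
θ=288°: B = A + 3.00·(cos288°, sin288°) = (0.9271, -2.8532)
θ=288°: |BD| = 9.5110
θ=288°: circle(B,3.00) ∩ circle(D,10.00): a=-0.0284, h=2.9999
θ=288°:   candidates: C₊=(0.0000,0.0000) cross=28.532; C₋=(1.7998,-5.7234) cross=-28.532
θ=288°:   branch - wants cross < 0 → take C=(1.7998,-5.7234) (cross=-28.532)
θ=288°: ex = (C−B)/|BC| = (0.2909,-0.9567); ey = (0.9567,0.2909)
θ=288°: P = B + 1.68·ex + 1.86·ey = (3.1954,-3.9194)

θ=141°: 0.14 2.28
θ=203°: -0.72 0.28
θ=288°: 3.20 -3.92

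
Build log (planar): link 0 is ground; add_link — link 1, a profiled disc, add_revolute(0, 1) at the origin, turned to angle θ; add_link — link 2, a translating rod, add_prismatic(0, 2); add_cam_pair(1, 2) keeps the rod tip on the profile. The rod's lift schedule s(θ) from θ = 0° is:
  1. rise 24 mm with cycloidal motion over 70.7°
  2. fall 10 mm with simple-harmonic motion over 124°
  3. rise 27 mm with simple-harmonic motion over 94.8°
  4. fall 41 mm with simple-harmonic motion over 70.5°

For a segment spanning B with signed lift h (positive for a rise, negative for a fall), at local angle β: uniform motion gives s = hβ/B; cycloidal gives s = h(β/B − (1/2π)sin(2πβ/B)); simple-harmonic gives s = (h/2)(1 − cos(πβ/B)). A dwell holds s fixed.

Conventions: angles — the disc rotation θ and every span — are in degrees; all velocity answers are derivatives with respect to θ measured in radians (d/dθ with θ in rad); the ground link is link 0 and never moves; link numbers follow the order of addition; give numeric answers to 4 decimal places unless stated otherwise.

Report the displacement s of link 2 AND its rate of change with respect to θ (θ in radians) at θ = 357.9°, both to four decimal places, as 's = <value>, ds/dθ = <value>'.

seg 1 [0°–70.7°] cycloidal, h=24: full span → s += 24 → s = 24.0000
seg 2 [70.7°–194.7°] simple-harmonic, h=-10: full span → s += -10 → s = 14.0000
seg 3 [194.7°–289.5°] simple-harmonic, h=27: full span → s += 27 → s = 41.0000
seg 4 [289.5°–360°] simple-harmonic, h=-41: θ=357.9° here. β=68.4, B=70.5. -41/2·(1 − cos(π·0.9702)) = -40.9103 → s = 0.0897
velocity in seg [289.5°–360°] (simple-harmonic), θ in radians: β = 68.4° = 1.1938 rad, B = 70.5° = 1.2305 rad; ds/dθ = (πh/(2B)) sin(πβ/B) = (π·(-41)/(2·1.2305)) sin(π·0.9702) = -4.890838 mm/rad

s = 0.0897, ds/dθ = -4.8908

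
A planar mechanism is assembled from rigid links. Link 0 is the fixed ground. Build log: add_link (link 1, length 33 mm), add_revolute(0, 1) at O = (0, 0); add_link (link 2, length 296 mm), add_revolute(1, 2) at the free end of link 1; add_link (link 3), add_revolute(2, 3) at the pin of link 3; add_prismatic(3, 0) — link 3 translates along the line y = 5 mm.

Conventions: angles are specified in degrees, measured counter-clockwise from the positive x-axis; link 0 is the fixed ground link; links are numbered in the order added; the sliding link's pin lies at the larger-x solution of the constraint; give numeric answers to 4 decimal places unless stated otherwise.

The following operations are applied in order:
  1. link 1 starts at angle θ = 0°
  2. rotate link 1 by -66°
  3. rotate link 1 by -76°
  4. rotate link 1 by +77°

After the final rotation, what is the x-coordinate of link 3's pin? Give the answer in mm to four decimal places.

geometry: r = 33 mm, L = 296 mm, e = 5 mm; θ starts at 0°
rotate link 1 by -66°: θ ← 0° -66° = -66°
rotate link 1 by -76°: θ ← -66° -76° = -142°
rotate link 1 by +77°: θ ← -142° +77° = -65°
crank pin P = (r cos θ, r sin θ) = (13.946403, -29.908157)
h = r sin θ − e = -29.908157 − 5 = -34.908157
x = r cos θ + √(L² − h²) = 13.946403 + 293.934381 = 307.880784

307.8808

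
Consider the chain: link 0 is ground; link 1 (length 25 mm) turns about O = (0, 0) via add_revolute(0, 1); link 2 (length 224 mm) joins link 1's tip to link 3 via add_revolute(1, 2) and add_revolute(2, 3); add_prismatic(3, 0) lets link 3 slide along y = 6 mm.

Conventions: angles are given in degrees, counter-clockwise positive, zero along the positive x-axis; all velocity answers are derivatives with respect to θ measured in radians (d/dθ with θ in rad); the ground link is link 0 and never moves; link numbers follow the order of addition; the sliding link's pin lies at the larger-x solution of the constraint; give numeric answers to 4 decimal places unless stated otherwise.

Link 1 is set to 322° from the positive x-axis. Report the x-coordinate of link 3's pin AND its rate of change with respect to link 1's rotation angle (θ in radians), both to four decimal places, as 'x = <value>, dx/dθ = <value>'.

geometry: r = 25 mm, L = 224 mm, e = 6 mm
crank pin P = (r cos θ, r sin θ) = (19.700269, -15.391537)
h = r sin θ − e = -15.391537 − 6 = -21.391537
x = r cos θ + √(L² − h²) = 19.700269 + 222.976237 = 242.676506
dx/dθ = −r sin θ − h·r cos θ/√(L² − h²) (θ in radians; h = -21.391537) = 17.281510

x = 242.6765, dx/dθ = 17.2815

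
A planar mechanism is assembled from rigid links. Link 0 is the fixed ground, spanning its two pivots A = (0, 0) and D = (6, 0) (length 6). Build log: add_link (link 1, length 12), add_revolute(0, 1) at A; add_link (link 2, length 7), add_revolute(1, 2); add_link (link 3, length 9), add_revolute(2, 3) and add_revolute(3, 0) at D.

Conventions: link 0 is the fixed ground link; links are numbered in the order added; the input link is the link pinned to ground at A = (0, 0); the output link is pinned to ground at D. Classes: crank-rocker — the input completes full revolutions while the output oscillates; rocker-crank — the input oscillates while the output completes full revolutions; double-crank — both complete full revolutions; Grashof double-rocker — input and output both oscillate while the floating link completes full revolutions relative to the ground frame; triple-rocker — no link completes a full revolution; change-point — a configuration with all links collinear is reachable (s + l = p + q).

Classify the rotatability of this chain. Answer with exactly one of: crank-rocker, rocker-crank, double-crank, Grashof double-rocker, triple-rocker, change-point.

lengths: ground=6, input=12, coupler=7, output=9
sorted: s=6 (shortest), l=12 (longest), p+q=16
s + l = 18 vs p + q = 16
s + l > p + q → non-Grashof → no link fully rotates → triple-rocker

triple-rocker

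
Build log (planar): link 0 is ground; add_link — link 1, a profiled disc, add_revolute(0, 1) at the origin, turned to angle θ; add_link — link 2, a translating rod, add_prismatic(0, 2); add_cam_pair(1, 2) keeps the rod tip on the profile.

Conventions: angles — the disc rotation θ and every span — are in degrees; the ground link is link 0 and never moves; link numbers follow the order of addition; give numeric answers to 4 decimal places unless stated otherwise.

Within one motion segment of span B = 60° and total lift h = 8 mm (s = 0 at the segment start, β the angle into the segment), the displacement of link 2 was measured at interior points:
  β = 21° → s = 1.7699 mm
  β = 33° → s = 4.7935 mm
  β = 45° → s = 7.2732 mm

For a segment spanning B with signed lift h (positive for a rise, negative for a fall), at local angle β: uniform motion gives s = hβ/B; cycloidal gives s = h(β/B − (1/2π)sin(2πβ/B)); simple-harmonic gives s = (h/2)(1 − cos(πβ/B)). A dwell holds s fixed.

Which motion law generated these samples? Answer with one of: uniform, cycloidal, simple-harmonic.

candidates at β/B = r: uniform s = h·r (linear in β); cycloidal s = h·(r − sin(2πr)/(2π)); simple-harmonic s = (h/2)(1 − cos(πr))
β=21°: printed 1.7699 | uniform 2.8000, cycloidal 1.7699, simple-harmonic 2.1840
β=33°: printed 4.7935 | uniform 4.4000, cycloidal 4.7935, simple-harmonic 4.6257
β=45°: printed 7.2732 | uniform 6.0000, cycloidal 7.2732, simple-harmonic 6.8284
only one law matches every sample → cycloidal

cycloidal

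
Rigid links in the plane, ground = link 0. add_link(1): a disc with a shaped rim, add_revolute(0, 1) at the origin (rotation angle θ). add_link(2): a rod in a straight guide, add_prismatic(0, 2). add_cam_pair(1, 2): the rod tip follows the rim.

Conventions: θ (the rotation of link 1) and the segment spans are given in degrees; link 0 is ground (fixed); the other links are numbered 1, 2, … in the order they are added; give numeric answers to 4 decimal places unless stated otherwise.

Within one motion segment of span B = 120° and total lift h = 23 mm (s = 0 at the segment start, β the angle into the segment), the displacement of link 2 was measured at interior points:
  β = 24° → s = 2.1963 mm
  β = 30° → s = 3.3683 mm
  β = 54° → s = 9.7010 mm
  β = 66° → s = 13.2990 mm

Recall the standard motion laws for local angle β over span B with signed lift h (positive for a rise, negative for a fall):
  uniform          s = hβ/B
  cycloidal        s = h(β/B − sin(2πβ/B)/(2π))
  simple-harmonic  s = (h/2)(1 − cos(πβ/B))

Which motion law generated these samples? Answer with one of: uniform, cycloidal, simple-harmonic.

candidates at β/B = r: uniform s = h·r (linear in β); cycloidal s = h·(r − sin(2πr)/(2π)); simple-harmonic s = (h/2)(1 − cos(πr))
β=24°: printed 2.1963 | uniform 4.6000, cycloidal 1.1186, simple-harmonic 2.1963
β=30°: printed 3.3683 | uniform 5.7500, cycloidal 2.0894, simple-harmonic 3.3683
β=54°: printed 9.7010 | uniform 10.3500, cycloidal 9.2188, simple-harmonic 9.7010
β=66°: printed 13.2990 | uniform 12.6500, cycloidal 13.7812, simple-harmonic 13.2990
only one law matches every sample → simple-harmonic

simple-harmonic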